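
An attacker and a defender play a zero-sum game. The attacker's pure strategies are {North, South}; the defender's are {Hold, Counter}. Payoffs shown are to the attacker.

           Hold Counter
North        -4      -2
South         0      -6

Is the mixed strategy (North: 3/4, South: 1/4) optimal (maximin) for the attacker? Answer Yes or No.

Yes

Against Hold this mix gives (3/4)·(-4) + (1/4)·0 = -3.
Against Counter this mix gives (3/4)·(-2) + (1/4)·(-6) = -3.
All of the defender's active replies (Hold, Counter) yield -3, and no column does worse for the attacker. The mix makes the defender indifferent and guarantees -3, so it is optimal.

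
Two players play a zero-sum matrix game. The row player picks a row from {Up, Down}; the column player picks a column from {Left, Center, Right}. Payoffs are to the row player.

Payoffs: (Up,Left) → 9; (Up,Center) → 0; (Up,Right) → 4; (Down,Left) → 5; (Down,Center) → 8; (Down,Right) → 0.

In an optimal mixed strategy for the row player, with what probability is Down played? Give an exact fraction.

1/3

Row minima: Up → 0, Down → 0; maximin = 0.
Column maxima: Left → 9, Center → 8, Right → 4; minimax = 4.
0 ≠ 4, so there is no saddle point; optimal play is mixed.
Left is strictly dominated by Right (it gives the row player strictly more in every row), so the column player never plays it.
On the remaining 2×2 (Up, Down vs Center, Right):
Let the row player play Up with probability p. Expected payoff against Center: 0p + 8(1−p) = −8p + 8; against Right: 4p + 0(1−p) = 4p.
Setting these equal: −8p + 8 = 4p ⇒ −12p = -8 ⇒ p = 2/3, and the value is (-8)·(2/3) + 8 = 8/3.
For the column player: with q = P(Center), equating Up's and Down's payoffs gives −4q + 4 = 8q ⇒ q = 1/3.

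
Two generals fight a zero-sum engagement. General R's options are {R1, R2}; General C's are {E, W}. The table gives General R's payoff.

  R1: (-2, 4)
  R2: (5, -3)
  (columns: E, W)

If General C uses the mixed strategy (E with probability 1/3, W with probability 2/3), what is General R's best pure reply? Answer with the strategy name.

R1

Expected payoff of R1: (1/3)·(-2) + (2/3)·4 = 2.
Expected payoff of R2: (1/3)·5 + (2/3)·(-3) = -1/3.
The largest is 2, so General R's best response is R1.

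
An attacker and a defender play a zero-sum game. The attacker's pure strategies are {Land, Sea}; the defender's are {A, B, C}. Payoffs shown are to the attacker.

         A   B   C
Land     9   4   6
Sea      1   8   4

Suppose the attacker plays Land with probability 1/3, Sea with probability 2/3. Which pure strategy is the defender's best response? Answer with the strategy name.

A

If the defender plays A, the attacker's expected payoff is (1/3)·9 + (2/3)·1 = 11/3.
If the defender plays B, the attacker's expected payoff is (1/3)·4 + (2/3)·8 = 20/3.
If the defender plays C, the attacker's expected payoff is (1/3)·6 + (2/3)·4 = 14/3.
The defender minimizes the attacker's payoff; the smallest is 11/3, so the best response is A.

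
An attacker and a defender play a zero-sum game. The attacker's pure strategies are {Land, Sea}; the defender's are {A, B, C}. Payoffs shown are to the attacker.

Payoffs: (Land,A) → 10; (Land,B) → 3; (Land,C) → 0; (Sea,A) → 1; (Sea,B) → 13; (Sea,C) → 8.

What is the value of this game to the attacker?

Row minima: Land → 0, Sea → 1; maximin = 1.
Column maxima: A → 10, B → 13, C → 8; minimax = 8.
1 ≠ 8, so there is no saddle point; optimal play is mixed.
B is strictly dominated by C (it gives the attacker strictly more in every row), so the defender never plays it.
On the remaining 2×2 (Land, Sea vs A, C):
Let the attacker play Land with probability p. Expected payoff against A: 10p + 1(1−p) = 9p + 1; against C: 0p + 8(1−p) = −8p + 8.
Setting these equal: 9p + 1 = −8p + 8 ⇒ 17p = 7 ⇒ p = 7/17, and the value is (9)·(7/17) + 1 = 80/17.
For the defender: with q = P(A), equating Land's and Sea's payoffs gives 10q = −7q + 8 ⇒ q = 8/17.

80/17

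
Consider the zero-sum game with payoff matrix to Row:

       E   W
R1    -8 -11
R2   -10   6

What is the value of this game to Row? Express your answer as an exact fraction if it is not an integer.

-158/19

Row minima: R1 → -11, R2 → -10; maximin = -10.
Column maxima: E → -8, W → 6; minimax = -8.
-10 ≠ -8, so there is no saddle point; optimal play is mixed.
Let Row play R1 with probability p. Expected payoff against E: (-8)p + (-10)(1−p) = 2p − 10; against W: (-11)p + 6(1−p) = −17p + 6.
Setting these equal: 2p − 10 = −17p + 6 ⇒ 19p = 16 ⇒ p = 16/19, and the value is (2)·(16/19) − 10 = -158/19.
For Column: with q = P(E), equating R1's and R2's payoffs gives 3q − 11 = −16q + 6 ⇒ q = 17/19.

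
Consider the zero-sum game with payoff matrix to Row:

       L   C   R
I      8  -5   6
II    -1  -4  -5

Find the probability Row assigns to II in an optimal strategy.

Row minima: I → -5, II → -5; maximin = -5.
Column maxima: L → 8, C → -4, R → 6; minimax = -4.
-5 ≠ -4, so there is no saddle point; optimal play is mixed.
L is strictly dominated by C (it gives Row strictly more in every row), so Column never plays it.
On the remaining 2×2 (I, II vs C, R):
Let Row play I with probability p. Expected payoff against C: (-5)p + (-4)(1−p) = −p − 4; against R: 6p + (-5)(1−p) = 11p − 5.
Setting these equal: −p − 4 = 11p − 5 ⇒ −12p = -1 ⇒ p = 1/12, and the value is (-1)·(1/12) − 4 = -49/12.
For Column: with q = P(C), equating I's and II's payoffs gives −11q + 6 = q − 5 ⇒ q = 11/12.

11/12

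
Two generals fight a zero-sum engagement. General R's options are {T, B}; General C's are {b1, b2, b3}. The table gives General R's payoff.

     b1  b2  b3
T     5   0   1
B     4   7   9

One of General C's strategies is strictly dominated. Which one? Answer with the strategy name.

b3

b2 holds General R's payoff strictly below b3 in every row: 0 < 1, 7 < 9.
So b3 is strictly dominated for General C.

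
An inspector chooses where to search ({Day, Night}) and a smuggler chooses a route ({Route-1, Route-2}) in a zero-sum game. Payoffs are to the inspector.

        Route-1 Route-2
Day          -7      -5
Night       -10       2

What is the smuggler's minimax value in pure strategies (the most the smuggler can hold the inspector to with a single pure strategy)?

Column maxima: Route-1 → -7, Route-2 → 2.
The smallest of these is -7.

-7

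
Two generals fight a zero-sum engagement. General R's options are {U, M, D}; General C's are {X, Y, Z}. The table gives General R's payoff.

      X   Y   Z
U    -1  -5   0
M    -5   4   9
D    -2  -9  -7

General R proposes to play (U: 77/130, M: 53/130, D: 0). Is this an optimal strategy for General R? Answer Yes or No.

No

Against X this mix gives (77/130)·(-1) + (53/130)·(-5) = -171/65.
Against Y this mix gives (77/130)·(-5) + (53/130)·4 = -173/130.
Against Z this mix gives (77/130)·0 + (53/130)·9 = 477/130.
General C will play X, holding General R to -171/65. Shifting weight toward the row that does better against X would raise this floor (the equalizing mix achieves -29/13 against both X and Y), so the proposed strategy is not optimal.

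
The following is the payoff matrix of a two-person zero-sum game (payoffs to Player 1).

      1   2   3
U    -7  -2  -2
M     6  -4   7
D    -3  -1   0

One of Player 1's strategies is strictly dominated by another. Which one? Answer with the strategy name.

U

D gives a strictly higher payoff than U against every column: -3 > -7, -1 > -2, 0 > -2.
So U is strictly dominated and Player 1 never plays it.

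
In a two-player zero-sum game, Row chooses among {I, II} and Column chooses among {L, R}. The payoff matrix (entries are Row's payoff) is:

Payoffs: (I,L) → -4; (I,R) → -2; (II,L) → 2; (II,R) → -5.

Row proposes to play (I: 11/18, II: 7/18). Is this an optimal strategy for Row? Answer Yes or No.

No

Against L this mix gives (11/18)·(-4) + (7/18)·2 = -5/3.
Against R this mix gives (11/18)·(-2) + (7/18)·(-5) = -19/6.
Column will play R, holding Row to -19/6. Shifting weight toward the row that does better against R would raise this floor (the equalizing mix achieves -8/3 against both R and L), so the proposed strategy is not optimal.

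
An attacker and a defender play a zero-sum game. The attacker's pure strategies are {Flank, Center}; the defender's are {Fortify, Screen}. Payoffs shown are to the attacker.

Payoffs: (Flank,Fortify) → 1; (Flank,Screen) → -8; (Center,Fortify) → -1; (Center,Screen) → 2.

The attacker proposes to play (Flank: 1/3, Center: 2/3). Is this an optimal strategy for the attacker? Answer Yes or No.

No

Against Fortify this mix gives (1/3)·1 + (2/3)·(-1) = -1/3.
Against Screen this mix gives (1/3)·(-8) + (2/3)·2 = -4/3.
The defender will play Screen, holding the attacker to -4/3. Shifting weight toward the row that does better against Screen would raise this floor (the equalizing mix achieves -1/2 against both Screen and Fortify), so the proposed strategy is not optimal.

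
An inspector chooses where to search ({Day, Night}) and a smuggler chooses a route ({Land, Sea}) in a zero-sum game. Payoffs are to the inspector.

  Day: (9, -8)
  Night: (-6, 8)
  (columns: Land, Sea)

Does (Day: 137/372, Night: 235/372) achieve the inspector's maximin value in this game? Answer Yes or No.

Against Land this mix gives (137/372)·9 + (235/372)·(-6) = -59/124.
Against Sea this mix gives (137/372)·(-8) + (235/372)·8 = 196/93.
The smuggler will play Land, holding the inspector to -59/124. Shifting weight toward the row that does better against Land would raise this floor (the equalizing mix achieves 24/31 against both Land and Sea), so the proposed strategy is not optimal.

No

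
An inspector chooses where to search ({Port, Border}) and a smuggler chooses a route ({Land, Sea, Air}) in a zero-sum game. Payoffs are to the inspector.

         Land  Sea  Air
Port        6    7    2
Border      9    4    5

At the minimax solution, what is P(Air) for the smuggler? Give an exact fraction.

Row minima: Port → 2, Border → 4; maximin = 4.
Column maxima: Land → 9, Sea → 7, Air → 5; minimax = 5.
4 ≠ 5, so there is no saddle point; optimal play is mixed.
Land is strictly dominated by Air (it gives the inspector strictly more in every row), so the smuggler never plays it.
On the remaining 2×2 (Port, Border vs Sea, Air):
Let the inspector play Port with probability p. Expected payoff against Sea: 7p + 4(1−p) = 3p + 4; against Air: 2p + 5(1−p) = −3p + 5.
Setting these equal: 3p + 4 = −3p + 5 ⇒ 6p = 1 ⇒ p = 1/6, and the value is (3)·(1/6) + 4 = 9/2.
For the smuggler: with q = P(Sea), equating Port's and Border's payoffs gives 5q + 2 = −q + 5 ⇒ q = 1/2.

1/2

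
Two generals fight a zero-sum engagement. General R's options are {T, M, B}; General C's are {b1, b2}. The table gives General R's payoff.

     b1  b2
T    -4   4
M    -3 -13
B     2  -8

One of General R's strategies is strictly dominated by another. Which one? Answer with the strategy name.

M

B gives a strictly higher payoff than M against every column: 2 > -3, -8 > -13.
So M is strictly dominated and General R never plays it.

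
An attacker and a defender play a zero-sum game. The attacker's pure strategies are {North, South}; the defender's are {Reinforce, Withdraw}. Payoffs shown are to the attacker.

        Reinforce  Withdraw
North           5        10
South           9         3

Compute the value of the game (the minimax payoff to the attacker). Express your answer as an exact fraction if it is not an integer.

Row minima: North → 5, South → 3; maximin = 5.
Column maxima: Reinforce → 9, Withdraw → 10; minimax = 9.
5 ≠ 9, so there is no saddle point; optimal play is mixed.
Let the attacker play North with probability p. Expected payoff against Reinforce: 5p + 9(1−p) = −4p + 9; against Withdraw: 10p + 3(1−p) = 7p + 3.
Setting these equal: −4p + 9 = 7p + 3 ⇒ −11p = -6 ⇒ p = 6/11, and the value is (-4)·(6/11) + 9 = 75/11.
For the defender: with q = P(Reinforce), equating North's and South's payoffs gives −5q + 10 = 6q + 3 ⇒ q = 7/11.

75/11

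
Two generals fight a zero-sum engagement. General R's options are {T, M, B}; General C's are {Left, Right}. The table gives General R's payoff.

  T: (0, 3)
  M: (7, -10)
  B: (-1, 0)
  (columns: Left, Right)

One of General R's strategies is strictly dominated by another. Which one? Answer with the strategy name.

B

T gives a strictly higher payoff than B against every column: 0 > -1, 3 > 0.
So B is strictly dominated and General R never plays it.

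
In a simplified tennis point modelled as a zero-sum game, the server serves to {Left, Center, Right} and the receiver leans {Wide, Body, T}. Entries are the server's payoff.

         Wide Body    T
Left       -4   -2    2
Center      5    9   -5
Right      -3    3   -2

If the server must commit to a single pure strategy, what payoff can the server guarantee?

Row minima: Left → -4, Center → -5, Right → -3.
The best of these is -3.

-3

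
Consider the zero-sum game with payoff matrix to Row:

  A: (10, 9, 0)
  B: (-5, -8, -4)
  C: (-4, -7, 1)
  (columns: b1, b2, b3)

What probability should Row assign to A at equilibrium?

8/17

Row minima: A → 0, B → -8, C → -7; maximin = 0.
Column maxima: b1 → 10, b2 → 9, b3 → 1; minimax = 1.
0 ≠ 1, so there is no saddle point; optimal play is mixed.
B is strictly dominated by A, so Row never plays it.
b1 is strictly dominated by b2 (it gives Row strictly more in every row), so Column never plays it.
On the remaining 2×2 (A, C vs b2, b3):
Let Row play A with probability p. Expected payoff against b2: 9p + (-7)(1−p) = 16p − 7; against b3: 0p + 1(1−p) = −p + 1.
Setting these equal: 16p − 7 = −p + 1 ⇒ 17p = 8 ⇒ p = 8/17, and the value is (16)·(8/17) − 7 = 9/17.
For Column: with q = P(b2), equating A's and C's payoffs gives 9q = −8q + 1 ⇒ q = 1/17.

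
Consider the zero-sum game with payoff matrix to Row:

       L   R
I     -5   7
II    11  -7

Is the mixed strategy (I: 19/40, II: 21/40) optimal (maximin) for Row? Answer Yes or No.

No

Against L this mix gives (19/40)·(-5) + (21/40)·11 = 17/5.
Against R this mix gives (19/40)·7 + (21/40)·(-7) = -7/20.
Column will play R, holding Row to -7/20. Shifting weight toward the row that does better against R would raise this floor (the equalizing mix achieves 7/5 against both R and L), so the proposed strategy is not optimal.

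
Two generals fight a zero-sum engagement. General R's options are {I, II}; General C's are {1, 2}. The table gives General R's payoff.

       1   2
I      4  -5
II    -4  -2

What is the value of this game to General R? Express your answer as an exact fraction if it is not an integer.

-28/11

Row minima: I → -5, II → -4; maximin = -4.
Column maxima: 1 → 4, 2 → -2; minimax = -2.
-4 ≠ -2, so there is no saddle point; optimal play is mixed.
Let General R play I with probability p. Expected payoff against 1: 4p + (-4)(1−p) = 8p − 4; against 2: (-5)p + (-2)(1−p) = −3p − 2.
Setting these equal: 8p − 4 = −3p − 2 ⇒ 11p = 2 ⇒ p = 2/11, and the value is (8)·(2/11) − 4 = -28/11.
For General C: with q = P(1), equating I's and II's payoffs gives 9q − 5 = −2q − 2 ⇒ q = 3/11.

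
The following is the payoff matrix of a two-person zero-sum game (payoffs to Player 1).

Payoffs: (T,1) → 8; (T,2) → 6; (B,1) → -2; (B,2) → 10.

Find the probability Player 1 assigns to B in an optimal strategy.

1/7

Row minima: T → 6, B → -2; maximin = 6.
Column maxima: 1 → 8, 2 → 10; minimax = 8.
6 ≠ 8, so there is no saddle point; optimal play is mixed.
Let Player 1 play T with probability p. Expected payoff against 1: 8p + (-2)(1−p) = 10p − 2; against 2: 6p + 10(1−p) = −4p + 10.
Setting these equal: 10p − 2 = −4p + 10 ⇒ 14p = 12 ⇒ p = 6/7, and the value is (10)·(6/7) − 2 = 46/7.
For Player 2: with q = P(1), equating T's and B's payoffs gives 2q + 6 = −12q + 10 ⇒ q = 2/7.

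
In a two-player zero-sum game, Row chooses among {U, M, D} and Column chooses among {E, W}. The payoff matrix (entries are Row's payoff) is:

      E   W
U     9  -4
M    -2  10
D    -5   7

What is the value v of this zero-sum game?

Row minima: U → -4, M → -2, D → -5; maximin = -2.
Column maxima: E → 9, W → 10; minimax = 9.
-2 ≠ 9, so there is no saddle point; optimal play is mixed.
D is strictly dominated by M, so Row never plays it.
On the remaining 2×2 (U, M vs E, W):
Let Row play U with probability p. Expected payoff against E: 9p + (-2)(1−p) = 11p − 2; against W: (-4)p + 10(1−p) = −14p + 10.
Setting these equal: 11p − 2 = −14p + 10 ⇒ 25p = 12 ⇒ p = 12/25, and the value is (11)·(12/25) − 2 = 82/25.
For Column: with q = P(E), equating U's and M's payoffs gives 13q − 4 = −12q + 10 ⇒ q = 14/25.

82/25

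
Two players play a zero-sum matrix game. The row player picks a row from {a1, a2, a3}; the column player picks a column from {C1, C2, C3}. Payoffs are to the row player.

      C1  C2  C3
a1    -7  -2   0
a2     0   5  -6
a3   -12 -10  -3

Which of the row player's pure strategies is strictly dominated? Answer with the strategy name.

a1 gives a strictly higher payoff than a3 against every column: -7 > -12, -2 > -10, 0 > -3.
So a3 is strictly dominated and the row player never plays it.

a3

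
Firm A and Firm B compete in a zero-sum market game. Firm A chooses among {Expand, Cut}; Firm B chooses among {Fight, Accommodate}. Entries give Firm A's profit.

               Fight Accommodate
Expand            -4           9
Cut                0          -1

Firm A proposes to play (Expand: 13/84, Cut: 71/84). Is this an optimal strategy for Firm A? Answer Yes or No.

Against Fight this mix gives (13/84)·(-4) + (71/84)·0 = -13/21.
Against Accommodate this mix gives (13/84)·9 + (71/84)·(-1) = 23/42.
Firm B will play Fight, holding Firm A to -13/21. Shifting weight toward the row that does better against Fight would raise this floor (the equalizing mix achieves -2/7 against both Fight and Accommodate), so the proposed strategy is not optimal.

No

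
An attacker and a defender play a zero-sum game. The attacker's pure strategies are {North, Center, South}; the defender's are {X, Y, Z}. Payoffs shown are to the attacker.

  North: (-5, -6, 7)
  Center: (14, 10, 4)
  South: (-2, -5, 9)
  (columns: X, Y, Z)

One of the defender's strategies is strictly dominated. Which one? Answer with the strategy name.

Y holds the attacker's payoff strictly below X in every row: -6 < -5, 10 < 14, -5 < -2.
So X is strictly dominated for the defender.

X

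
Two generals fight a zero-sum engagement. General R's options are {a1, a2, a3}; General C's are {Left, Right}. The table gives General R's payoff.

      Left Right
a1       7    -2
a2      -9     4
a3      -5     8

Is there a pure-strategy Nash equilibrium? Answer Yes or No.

No

Row minima: a1 → -2, a2 → -9, a3 → -5; maximin = -2.
Column maxima: Left → 7, Right → 8; minimax = 7.
-2 ≠ 7, so no pure-strategy equilibrium exists.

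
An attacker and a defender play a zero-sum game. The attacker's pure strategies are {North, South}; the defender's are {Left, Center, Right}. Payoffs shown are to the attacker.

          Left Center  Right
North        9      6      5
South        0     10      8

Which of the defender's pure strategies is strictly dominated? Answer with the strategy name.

Center

Right holds the attacker's payoff strictly below Center in every row: 5 < 6, 8 < 10.
So Center is strictly dominated for the defender.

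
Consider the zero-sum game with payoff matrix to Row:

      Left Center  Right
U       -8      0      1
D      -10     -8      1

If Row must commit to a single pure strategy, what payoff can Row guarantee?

Row minima: U → -8, D → -10.
The best of these is -8.

-8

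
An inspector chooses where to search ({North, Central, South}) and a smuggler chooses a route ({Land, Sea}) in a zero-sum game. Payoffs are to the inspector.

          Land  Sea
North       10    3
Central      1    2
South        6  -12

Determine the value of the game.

3

Row minima: North → 3, Central → 1, South → -12; maximin = 3.
Column maxima: Land → 10, Sea → 3; minimax = 3.
Since maximin = minimax = 3, there is a saddle point and the value is 3.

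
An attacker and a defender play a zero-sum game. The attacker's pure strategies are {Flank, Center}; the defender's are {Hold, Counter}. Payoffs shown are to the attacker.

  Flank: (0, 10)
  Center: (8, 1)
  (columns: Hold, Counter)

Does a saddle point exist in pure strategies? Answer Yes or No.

No

Row minima: Flank → 0, Center → 1; maximin = 1.
Column maxima: Hold → 8, Counter → 10; minimax = 8.
1 ≠ 8, so no pure-strategy equilibrium exists.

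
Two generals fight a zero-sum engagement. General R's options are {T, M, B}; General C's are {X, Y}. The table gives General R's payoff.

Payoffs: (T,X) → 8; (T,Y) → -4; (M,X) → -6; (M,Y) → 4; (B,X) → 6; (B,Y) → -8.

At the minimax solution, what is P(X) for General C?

Row minima: T → -4, M → -6, B → -8; maximin = -4.
Column maxima: X → 8, Y → 4; minimax = 4.
-4 ≠ 4, so there is no saddle point; optimal play is mixed.
B is strictly dominated by T, so General R never plays it.
On the remaining 2×2 (T, M vs X, Y):
Let General R play T with probability p. Expected payoff against X: 8p + (-6)(1−p) = 14p − 6; against Y: (-4)p + 4(1−p) = −8p + 4.
Setting these equal: 14p − 6 = −8p + 4 ⇒ 22p = 10 ⇒ p = 5/11, and the value is (14)·(5/11) − 6 = 4/11.
For General C: with q = P(X), equating T's and M's payoffs gives 12q − 4 = −10q + 4 ⇒ q = 4/11.

4/11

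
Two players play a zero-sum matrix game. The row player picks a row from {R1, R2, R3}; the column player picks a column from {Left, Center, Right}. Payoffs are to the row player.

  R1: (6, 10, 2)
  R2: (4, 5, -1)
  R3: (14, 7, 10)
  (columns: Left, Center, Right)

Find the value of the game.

86/11

Row minima: R1 → 2, R2 → -1, R3 → 7; maximin = 7.
Column maxima: Left → 14, Center → 10, Right → 10; minimax = 10.
7 ≠ 10, so there is no saddle point; optimal play is mixed.
R2 is strictly dominated by R1, so the row player never plays it.
Left is strictly dominated by Right (it gives the row player strictly more in every row), so the column player never plays it.
On the remaining 2×2 (R1, R3 vs Center, Right):
Let the row player play R1 with probability p. Expected payoff against Center: 10p + 7(1−p) = 3p + 7; against Right: 2p + 10(1−p) = −8p + 10.
Setting these equal: 3p + 7 = −8p + 10 ⇒ 11p = 3 ⇒ p = 3/11, and the value is (3)·(3/11) + 7 = 86/11.
For the column player: with q = P(Center), equating R1's and R3's payoffs gives 8q + 2 = −3q + 10 ⇒ q = 8/11.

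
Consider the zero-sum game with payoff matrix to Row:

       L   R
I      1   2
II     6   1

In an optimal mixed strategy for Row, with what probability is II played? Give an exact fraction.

1/6

Row minima: I → 1, II → 1; maximin = 1.
Column maxima: L → 6, R → 2; minimax = 2.
1 ≠ 2, so there is no saddle point; optimal play is mixed.
Let Row play I with probability p. Expected payoff against L: 1p + 6(1−p) = −5p + 6; against R: 2p + 1(1−p) = p + 1.
Setting these equal: −5p + 6 = p + 1 ⇒ −6p = -5 ⇒ p = 5/6, and the value is (-5)·(5/6) + 6 = 11/6.
For Column: with q = P(L), equating I's and II's payoffs gives −q + 2 = 5q + 1 ⇒ q = 1/6.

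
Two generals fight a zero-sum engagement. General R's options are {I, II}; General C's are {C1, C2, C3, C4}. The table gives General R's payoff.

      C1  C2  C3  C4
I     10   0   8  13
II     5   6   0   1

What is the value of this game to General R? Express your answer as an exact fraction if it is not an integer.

Row minima: I → 0, II → 0; maximin = 0.
Column maxima: C1 → 10, C2 → 6, C3 → 8, C4 → 13; minimax = 6.
0 ≠ 6, so there is no saddle point; optimal play is mixed.
C1 is strictly dominated by C3 (it gives General R strictly more in every row), so General C never plays it.
C4 is strictly dominated by C3 (it gives General R strictly more in every row), so General C never plays it.
On the remaining 2×2 (I, II vs C2, C3):
Let General R play I with probability p. Expected payoff against C2: 0p + 6(1−p) = −6p + 6; against C3: 8p + 0(1−p) = 8p.
Setting these equal: −6p + 6 = 8p ⇒ −14p = -6 ⇒ p = 3/7, and the value is (-6)·(3/7) + 6 = 24/7.
For General C: with q = P(C2), equating I's and II's payoffs gives −8q + 8 = 6q ⇒ q = 4/7.

24/7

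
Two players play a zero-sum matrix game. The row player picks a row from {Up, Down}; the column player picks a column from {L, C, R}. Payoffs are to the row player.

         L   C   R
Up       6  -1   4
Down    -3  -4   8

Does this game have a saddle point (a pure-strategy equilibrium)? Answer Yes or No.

Yes

Row minima: Up → -1, Down → -4; maximin = -1.
Column maxima: L → 6, C → -1, R → 8; minimax = -1.
maximin = minimax = -1, so a saddle point exists.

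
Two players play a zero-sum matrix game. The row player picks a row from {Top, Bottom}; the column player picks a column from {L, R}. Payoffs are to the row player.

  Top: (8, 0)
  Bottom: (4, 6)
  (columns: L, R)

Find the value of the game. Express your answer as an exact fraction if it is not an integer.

24/5

Row minima: Top → 0, Bottom → 4; maximin = 4.
Column maxima: L → 8, R → 6; minimax = 6.
4 ≠ 6, so there is no saddle point; optimal play is mixed.
Let the row player play Top with probability p. Expected payoff against L: 8p + 4(1−p) = 4p + 4; against R: 0p + 6(1−p) = −6p + 6.
Setting these equal: 4p + 4 = −6p + 6 ⇒ 10p = 2 ⇒ p = 1/5, and the value is (4)·(1/5) + 4 = 24/5.
For the column player: with q = P(L), equating Top's and Bottom's payoffs gives 8q = −2q + 6 ⇒ q = 3/5.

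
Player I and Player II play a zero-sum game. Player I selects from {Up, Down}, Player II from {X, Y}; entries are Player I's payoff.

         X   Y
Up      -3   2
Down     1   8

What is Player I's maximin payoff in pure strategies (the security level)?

Row minima: Up → -3, Down → 1.
The best of these is 1.

1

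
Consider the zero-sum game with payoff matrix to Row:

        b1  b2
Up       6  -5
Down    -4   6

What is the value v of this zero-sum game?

16/21

Row minima: Up → -5, Down → -4; maximin = -4.
Column maxima: b1 → 6, b2 → 6; minimax = 6.
-4 ≠ 6, so there is no saddle point; optimal play is mixed.
Let Row play Up with probability p. Expected payoff against b1: 6p + (-4)(1−p) = 10p − 4; against b2: (-5)p + 6(1−p) = −11p + 6.
Setting these equal: 10p − 4 = −11p + 6 ⇒ 21p = 10 ⇒ p = 10/21, and the value is (10)·(10/21) − 4 = 16/21.
For Column: with q = P(b1), equating Up's and Down's payoffs gives 11q − 5 = −10q + 6 ⇒ q = 11/21.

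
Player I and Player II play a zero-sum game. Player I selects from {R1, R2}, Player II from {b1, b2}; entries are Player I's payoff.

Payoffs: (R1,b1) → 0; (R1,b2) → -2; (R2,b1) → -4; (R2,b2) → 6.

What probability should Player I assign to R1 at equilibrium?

Row minima: R1 → -2, R2 → -4; maximin = -2.
Column maxima: b1 → 0, b2 → 6; minimax = 0.
-2 ≠ 0, so there is no saddle point; optimal play is mixed.
Let Player I play R1 with probability p. Expected payoff against b1: 0p + (-4)(1−p) = 4p − 4; against b2: (-2)p + 6(1−p) = −8p + 6.
Setting these equal: 4p − 4 = −8p + 6 ⇒ 12p = 10 ⇒ p = 5/6, and the value is (4)·(5/6) − 4 = -2/3.
For Player II: with q = P(b1), equating R1's and R2's payoffs gives 2q − 2 = −10q + 6 ⇒ q = 2/3.

5/6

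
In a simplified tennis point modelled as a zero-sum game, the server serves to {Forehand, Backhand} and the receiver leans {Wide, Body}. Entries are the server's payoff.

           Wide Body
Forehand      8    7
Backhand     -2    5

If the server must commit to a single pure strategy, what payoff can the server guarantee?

7

Row minima: Forehand → 7, Backhand → -2.
The best of these is 7.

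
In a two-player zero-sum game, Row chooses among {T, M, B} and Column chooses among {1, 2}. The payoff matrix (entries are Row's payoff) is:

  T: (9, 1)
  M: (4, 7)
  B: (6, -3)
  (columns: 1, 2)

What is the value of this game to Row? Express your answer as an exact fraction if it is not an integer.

59/11

Row minima: T → 1, M → 4, B → -3; maximin = 4.
Column maxima: 1 → 9, 2 → 7; minimax = 7.
4 ≠ 7, so there is no saddle point; optimal play is mixed.
B is strictly dominated by T, so Row never plays it.
On the remaining 2×2 (T, M vs 1, 2):
Let Row play T with probability p. Expected payoff against 1: 9p + 4(1−p) = 5p + 4; against 2: 1p + 7(1−p) = −6p + 7.
Setting these equal: 5p + 4 = −6p + 7 ⇒ 11p = 3 ⇒ p = 3/11, and the value is (5)·(3/11) + 4 = 59/11.
For Column: with q = P(1), equating T's and M's payoffs gives 8q + 1 = −3q + 7 ⇒ q = 6/11.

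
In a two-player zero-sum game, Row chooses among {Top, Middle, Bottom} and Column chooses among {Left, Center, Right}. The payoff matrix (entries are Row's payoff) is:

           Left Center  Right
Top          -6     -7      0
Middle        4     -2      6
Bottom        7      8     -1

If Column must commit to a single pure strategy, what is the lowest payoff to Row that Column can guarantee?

Column maxima: Left → 7, Center → 8, Right → 6.
The smallest of these is 6.

6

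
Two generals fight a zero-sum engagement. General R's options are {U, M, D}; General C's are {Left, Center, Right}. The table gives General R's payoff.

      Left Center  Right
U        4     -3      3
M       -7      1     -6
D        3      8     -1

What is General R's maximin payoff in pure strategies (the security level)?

-1

Row minima: U → -3, M → -7, D → -1.
The best of these is -1.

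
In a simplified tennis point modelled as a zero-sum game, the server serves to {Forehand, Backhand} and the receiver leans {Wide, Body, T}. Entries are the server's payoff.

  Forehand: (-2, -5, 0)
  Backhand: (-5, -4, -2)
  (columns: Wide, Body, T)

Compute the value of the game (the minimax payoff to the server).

Row minima: Forehand → -5, Backhand → -5; maximin = -5.
Column maxima: Wide → -2, Body → -4, T → 0; minimax = -4.
-5 ≠ -4, so there is no saddle point; optimal play is mixed.
T is strictly dominated by Wide (it gives the server strictly more in every row), so the receiver never plays it.
On the remaining 2×2 (Forehand, Backhand vs Wide, Body):
Let the server play Forehand with probability p. Expected payoff against Wide: (-2)p + (-5)(1−p) = 3p − 5; against Body: (-5)p + (-4)(1−p) = −p − 4.
Setting these equal: 3p − 5 = −p − 4 ⇒ 4p = 1 ⇒ p = 1/4, and the value is (3)·(1/4) − 5 = -17/4.
For the receiver: with q = P(Wide), equating Forehand's and Backhand's payoffs gives 3q − 5 = −q − 4 ⇒ q = 1/4.

-17/4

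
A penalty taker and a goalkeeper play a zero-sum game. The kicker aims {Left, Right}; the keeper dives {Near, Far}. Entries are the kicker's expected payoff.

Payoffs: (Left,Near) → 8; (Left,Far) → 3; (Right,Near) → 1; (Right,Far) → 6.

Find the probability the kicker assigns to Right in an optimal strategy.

Row minima: Left → 3, Right → 1; maximin = 3.
Column maxima: Near → 8, Far → 6; minimax = 6.
3 ≠ 6, so there is no saddle point; optimal play is mixed.
Let the kicker play Left with probability p. Expected payoff against Near: 8p + 1(1−p) = 7p + 1; against Far: 3p + 6(1−p) = −3p + 6.
Setting these equal: 7p + 1 = −3p + 6 ⇒ 10p = 5 ⇒ p = 1/2, and the value is (7)·(1/2) + 1 = 9/2.
For the keeper: with q = P(Near), equating Left's and Right's payoffs gives 5q + 3 = −5q + 6 ⇒ q = 3/10.

1/2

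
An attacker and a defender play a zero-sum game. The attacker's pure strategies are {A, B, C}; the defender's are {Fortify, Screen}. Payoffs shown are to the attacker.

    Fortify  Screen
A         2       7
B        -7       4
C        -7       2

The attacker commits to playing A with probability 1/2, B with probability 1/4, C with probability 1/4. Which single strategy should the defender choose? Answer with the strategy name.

If the defender plays Fortify, the attacker's expected payoff is (1/2)·2 + (1/4)·(-7) + (1/4)·(-7) = -5/2.
If the defender plays Screen, the attacker's expected payoff is (1/2)·7 + (1/4)·4 + (1/4)·2 = 5.
The defender minimizes the attacker's payoff; the smallest is -5/2, so the best response is Fortify.

Fortify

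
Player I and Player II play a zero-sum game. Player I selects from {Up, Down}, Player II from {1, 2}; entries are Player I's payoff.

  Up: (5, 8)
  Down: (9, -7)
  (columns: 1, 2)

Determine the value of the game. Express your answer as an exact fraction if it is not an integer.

107/19

Row minima: Up → 5, Down → -7; maximin = 5.
Column maxima: 1 → 9, 2 → 8; minimax = 8.
5 ≠ 8, so there is no saddle point; optimal play is mixed.
Let Player I play Up with probability p. Expected payoff against 1: 5p + 9(1−p) = −4p + 9; against 2: 8p + (-7)(1−p) = 15p − 7.
Setting these equal: −4p + 9 = 15p − 7 ⇒ −19p = -16 ⇒ p = 16/19, and the value is (-4)·(16/19) + 9 = 107/19.
For Player II: with q = P(1), equating Up's and Down's payoffs gives −3q + 8 = 16q − 7 ⇒ q = 15/19.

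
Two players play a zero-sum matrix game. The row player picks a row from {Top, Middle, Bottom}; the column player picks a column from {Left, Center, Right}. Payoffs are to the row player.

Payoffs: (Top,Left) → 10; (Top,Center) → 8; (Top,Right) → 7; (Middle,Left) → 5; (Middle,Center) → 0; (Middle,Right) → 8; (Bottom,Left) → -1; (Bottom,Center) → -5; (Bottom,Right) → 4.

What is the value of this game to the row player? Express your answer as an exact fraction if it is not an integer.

Row minima: Top → 7, Middle → 0, Bottom → -5; maximin = 7.
Column maxima: Left → 10, Center → 8, Right → 8; minimax = 8.
7 ≠ 8, so there is no saddle point; optimal play is mixed.
Bottom is strictly dominated by Top, so the row player never plays it.
Left is strictly dominated by Center (it gives the row player strictly more in every row), so the column player never plays it.
On the remaining 2×2 (Top, Middle vs Center, Right):
Let the row player play Top with probability p. Expected payoff against Center: 8p + 0(1−p) = 8p; against Right: 7p + 8(1−p) = −p + 8.
Setting these equal: 8p = −p + 8 ⇒ 9p = 8 ⇒ p = 8/9, and the value is (8)·(8/9) = 64/9.
For the column player: with q = P(Center), equating Top's and Middle's payoffs gives q + 7 = −8q + 8 ⇒ q = 1/9.

64/9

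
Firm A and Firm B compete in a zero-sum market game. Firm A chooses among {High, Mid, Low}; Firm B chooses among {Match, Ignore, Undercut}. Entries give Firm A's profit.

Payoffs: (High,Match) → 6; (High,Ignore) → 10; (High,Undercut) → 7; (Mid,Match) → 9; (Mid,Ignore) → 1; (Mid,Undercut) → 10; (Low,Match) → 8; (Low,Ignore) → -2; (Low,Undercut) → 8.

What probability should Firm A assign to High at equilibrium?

2/3

Row minima: High → 6, Mid → 1, Low → -2; maximin = 6.
Column maxima: Match → 9, Ignore → 10, Undercut → 10; minimax = 9.
6 ≠ 9, so there is no saddle point; optimal play is mixed.
Low is strictly dominated by Mid, so Firm A never plays it.
With Low eliminated, Undercut is strictly dominated by Match (it gives Firm A strictly more in every remaining row), so Firm B never plays it.
On the remaining 2×2 (High, Mid vs Match, Ignore):
Let Firm A play High with probability p. Expected payoff against Match: 6p + 9(1−p) = −3p + 9; against Ignore: 10p + 1(1−p) = 9p + 1.
Setting these equal: −3p + 9 = 9p + 1 ⇒ −12p = -8 ⇒ p = 2/3, and the value is (-3)·(2/3) + 9 = 7.
For Firm B: with q = P(Match), equating High's and Mid's payoffs gives −4q + 10 = 8q + 1 ⇒ q = 3/4.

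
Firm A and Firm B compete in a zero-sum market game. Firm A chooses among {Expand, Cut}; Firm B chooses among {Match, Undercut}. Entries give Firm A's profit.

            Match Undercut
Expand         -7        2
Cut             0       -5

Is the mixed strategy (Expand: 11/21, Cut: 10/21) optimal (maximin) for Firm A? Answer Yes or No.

No

Against Match this mix gives (11/21)·(-7) + (10/21)·0 = -11/3.
Against Undercut this mix gives (11/21)·2 + (10/21)·(-5) = -4/3.
Firm B will play Match, holding Firm A to -11/3. Shifting weight toward the row that does better against Match would raise this floor (the equalizing mix achieves -5/2 against both Match and Undercut), so the proposed strategy is not optimal.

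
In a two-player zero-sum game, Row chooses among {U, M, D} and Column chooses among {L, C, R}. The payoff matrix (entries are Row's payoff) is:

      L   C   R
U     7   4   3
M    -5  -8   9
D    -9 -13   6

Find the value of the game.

Row minima: U → 3, M → -8, D → -13; maximin = 3.
Column maxima: L → 7, C → 4, R → 9; minimax = 4.
3 ≠ 4, so there is no saddle point; optimal play is mixed.
D is strictly dominated by M, so Row never plays it.
L is strictly dominated by C (it gives Row strictly more in every row), so Column never plays it.
On the remaining 2×2 (U, M vs C, R):
Let Row play U with probability p. Expected payoff against C: 4p + (-8)(1−p) = 12p − 8; against R: 3p + 9(1−p) = −6p + 9.
Setting these equal: 12p − 8 = −6p + 9 ⇒ 18p = 17 ⇒ p = 17/18, and the value is (12)·(17/18) − 8 = 10/3.
For Column: with q = P(C), equating U's and M's payoffs gives q + 3 = −17q + 9 ⇒ q = 1/3.

10/3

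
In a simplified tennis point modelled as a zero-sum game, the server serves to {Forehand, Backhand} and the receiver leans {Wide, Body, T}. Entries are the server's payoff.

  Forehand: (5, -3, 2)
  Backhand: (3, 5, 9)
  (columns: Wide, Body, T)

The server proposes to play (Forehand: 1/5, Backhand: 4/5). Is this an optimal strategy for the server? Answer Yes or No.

Yes

Against Wide this mix gives (1/5)·5 + (4/5)·3 = 17/5.
Against Body this mix gives (1/5)·(-3) + (4/5)·5 = 17/5.
Against T this mix gives (1/5)·2 + (4/5)·9 = 38/5.
All of the receiver's active replies (Wide, Body) yield 17/5, and no column does worse for the server. The mix makes the receiver indifferent and guarantees 17/5, so it is optimal.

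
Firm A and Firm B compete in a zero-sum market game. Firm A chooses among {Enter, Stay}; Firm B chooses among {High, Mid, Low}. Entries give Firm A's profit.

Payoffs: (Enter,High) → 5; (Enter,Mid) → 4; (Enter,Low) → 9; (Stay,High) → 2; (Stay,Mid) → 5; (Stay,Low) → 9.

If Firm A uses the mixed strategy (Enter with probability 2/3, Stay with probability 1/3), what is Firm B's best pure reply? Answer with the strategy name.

High

If Firm B plays High, Firm A's expected payoff is (2/3)·5 + (1/3)·2 = 4.
If Firm B plays Mid, Firm A's expected payoff is (2/3)·4 + (1/3)·5 = 13/3.
If Firm B plays Low, Firm A's expected payoff is (2/3)·9 + (1/3)·9 = 9.
Firm B minimizes Firm A's payoff; the smallest is 4, so the best response is High.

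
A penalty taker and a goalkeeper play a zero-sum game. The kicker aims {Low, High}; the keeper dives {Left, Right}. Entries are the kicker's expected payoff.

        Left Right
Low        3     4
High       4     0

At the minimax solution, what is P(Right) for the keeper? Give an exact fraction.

1/5

Row minima: Low → 3, High → 0; maximin = 3.
Column maxima: Left → 4, Right → 4; minimax = 4.
3 ≠ 4, so there is no saddle point; optimal play is mixed.
Let the kicker play Low with probability p. Expected payoff against Left: 3p + 4(1−p) = −p + 4; against Right: 4p + 0(1−p) = 4p.
Setting these equal: −p + 4 = 4p ⇒ −5p = -4 ⇒ p = 4/5, and the value is (-1)·(4/5) + 4 = 16/5.
For the keeper: with q = P(Left), equating Low's and High's payoffs gives −q + 4 = 4q ⇒ q = 4/5.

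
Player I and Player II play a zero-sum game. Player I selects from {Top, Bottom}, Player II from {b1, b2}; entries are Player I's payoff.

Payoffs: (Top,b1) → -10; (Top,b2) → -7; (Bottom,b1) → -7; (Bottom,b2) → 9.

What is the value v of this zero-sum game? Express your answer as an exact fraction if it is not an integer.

Row minima: Top → -10, Bottom → -7; maximin = -7.
Column maxima: b1 → -7, b2 → 9; minimax = -7.
Since maximin = minimax = -7, there is a saddle point and the value is -7.

-7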